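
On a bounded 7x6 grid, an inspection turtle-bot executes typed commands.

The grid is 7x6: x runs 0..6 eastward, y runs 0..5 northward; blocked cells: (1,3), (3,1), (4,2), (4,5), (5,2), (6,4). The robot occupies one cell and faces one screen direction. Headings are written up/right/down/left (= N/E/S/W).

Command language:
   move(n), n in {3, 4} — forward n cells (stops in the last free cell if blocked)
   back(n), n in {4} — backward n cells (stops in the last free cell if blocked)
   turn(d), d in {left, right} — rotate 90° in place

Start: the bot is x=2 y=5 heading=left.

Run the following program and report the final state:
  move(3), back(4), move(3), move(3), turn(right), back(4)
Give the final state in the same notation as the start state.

begin: x=2 y=5 heading=left
[1] after move(3): x=0 y=5 heading=left
[2] after back(4): x=3 y=5 heading=left
[3] after move(3): x=0 y=5 heading=left
[4] after move(3): x=0 y=5 heading=left
[5] after turn(right): x=0 y=5 heading=up
[6] after back(4): x=0 y=1 heading=up

x=0 y=1 heading=up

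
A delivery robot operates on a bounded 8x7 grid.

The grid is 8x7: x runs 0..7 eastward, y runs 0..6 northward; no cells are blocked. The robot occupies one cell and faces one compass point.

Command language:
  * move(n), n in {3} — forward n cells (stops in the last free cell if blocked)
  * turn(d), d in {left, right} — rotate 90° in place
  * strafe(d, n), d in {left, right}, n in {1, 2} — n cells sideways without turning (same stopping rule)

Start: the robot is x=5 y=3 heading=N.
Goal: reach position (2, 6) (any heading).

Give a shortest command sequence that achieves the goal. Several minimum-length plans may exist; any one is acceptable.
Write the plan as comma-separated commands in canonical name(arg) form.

move(3), turn(left), move(3)

initial: x=5 y=3 heading=N
step 1 (move(3)): x=5 y=6 heading=N
step 2 (turn(left)): x=5 y=6 heading=W
step 3 (move(3)): x=2 y=6 heading=W
no 2-step plan works, so 3 is optimal.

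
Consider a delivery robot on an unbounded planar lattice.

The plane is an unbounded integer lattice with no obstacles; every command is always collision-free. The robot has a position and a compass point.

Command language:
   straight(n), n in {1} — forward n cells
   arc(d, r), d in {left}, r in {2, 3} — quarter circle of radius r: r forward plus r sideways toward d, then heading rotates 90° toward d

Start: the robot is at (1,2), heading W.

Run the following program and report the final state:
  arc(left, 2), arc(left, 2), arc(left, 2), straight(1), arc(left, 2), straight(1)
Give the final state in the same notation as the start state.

at (0,3), heading W

initial: at (1,2), heading W
step 1 (arc(left, 2)): at (-1,0), heading S
step 2 (arc(left, 2)): at (1,-2), heading E
step 3 (arc(left, 2)): at (3,0), heading N
step 4 (straight(1)): at (3,1), heading N
step 5 (arc(left, 2)): at (1,3), heading W
step 6 (straight(1)): at (0,3), heading W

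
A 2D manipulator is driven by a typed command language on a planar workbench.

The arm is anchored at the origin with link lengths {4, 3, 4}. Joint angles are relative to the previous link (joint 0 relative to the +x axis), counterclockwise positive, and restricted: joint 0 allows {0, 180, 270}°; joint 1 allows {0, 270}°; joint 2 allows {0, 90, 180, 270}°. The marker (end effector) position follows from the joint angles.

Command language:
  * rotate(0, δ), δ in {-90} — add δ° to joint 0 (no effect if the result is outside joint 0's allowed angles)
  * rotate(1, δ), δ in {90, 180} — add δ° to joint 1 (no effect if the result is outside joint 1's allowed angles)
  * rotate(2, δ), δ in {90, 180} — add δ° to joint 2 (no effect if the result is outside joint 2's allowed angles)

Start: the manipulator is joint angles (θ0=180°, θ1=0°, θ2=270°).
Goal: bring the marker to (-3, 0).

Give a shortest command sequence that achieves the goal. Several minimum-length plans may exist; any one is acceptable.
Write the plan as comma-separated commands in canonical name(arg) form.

rotate(2, 90), rotate(2, 180)

from: joint angles (θ0=180°, θ1=0°, θ2=270°)
1. rotate(2, 90) → joint angles (θ0=180°, θ1=0°, θ2=0°)
2. rotate(2, 180) → joint angles (θ0=180°, θ1=0°, θ2=180°)
nothing shorter than 2 reaches the goal.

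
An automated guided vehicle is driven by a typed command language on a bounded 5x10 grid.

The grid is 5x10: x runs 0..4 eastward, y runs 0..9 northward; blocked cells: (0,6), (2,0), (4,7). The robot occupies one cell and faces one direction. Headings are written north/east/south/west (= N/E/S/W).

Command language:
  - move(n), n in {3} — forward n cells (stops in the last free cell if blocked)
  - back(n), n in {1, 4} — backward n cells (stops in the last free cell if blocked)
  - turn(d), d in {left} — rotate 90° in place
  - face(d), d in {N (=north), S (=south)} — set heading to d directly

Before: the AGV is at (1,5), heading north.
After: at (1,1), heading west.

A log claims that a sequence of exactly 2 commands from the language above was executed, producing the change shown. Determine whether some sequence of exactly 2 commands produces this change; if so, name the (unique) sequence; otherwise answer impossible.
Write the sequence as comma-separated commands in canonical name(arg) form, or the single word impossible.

back(4), turn(left)

key: order matters: swapping back(4) and turn(left) lands elsewhere
initial: at (1,5), heading north
[1] after back(4): at (1,1), heading north
[2] after turn(left): at (1,1), heading west
no rival 2-sequence matches.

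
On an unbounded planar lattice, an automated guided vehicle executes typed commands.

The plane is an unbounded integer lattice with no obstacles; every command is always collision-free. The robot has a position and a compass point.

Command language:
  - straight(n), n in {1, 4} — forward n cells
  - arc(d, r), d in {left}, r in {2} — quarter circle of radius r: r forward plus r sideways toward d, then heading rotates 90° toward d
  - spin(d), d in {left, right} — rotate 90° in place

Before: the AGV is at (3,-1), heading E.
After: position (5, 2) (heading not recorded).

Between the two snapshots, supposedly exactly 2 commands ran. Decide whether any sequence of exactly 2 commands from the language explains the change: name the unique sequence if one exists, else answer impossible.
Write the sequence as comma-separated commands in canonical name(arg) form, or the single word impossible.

key: order matters: swapping arc(left, 2) and straight(1) lands elsewhere
from: at (3,-1), heading E
t=1 arc(left, 2) ⇒ at (5,1), heading N
t=2 straight(1) ⇒ at (5,2), heading N
no other 2-command option fits: unique.

arc(left, 2), straight(1)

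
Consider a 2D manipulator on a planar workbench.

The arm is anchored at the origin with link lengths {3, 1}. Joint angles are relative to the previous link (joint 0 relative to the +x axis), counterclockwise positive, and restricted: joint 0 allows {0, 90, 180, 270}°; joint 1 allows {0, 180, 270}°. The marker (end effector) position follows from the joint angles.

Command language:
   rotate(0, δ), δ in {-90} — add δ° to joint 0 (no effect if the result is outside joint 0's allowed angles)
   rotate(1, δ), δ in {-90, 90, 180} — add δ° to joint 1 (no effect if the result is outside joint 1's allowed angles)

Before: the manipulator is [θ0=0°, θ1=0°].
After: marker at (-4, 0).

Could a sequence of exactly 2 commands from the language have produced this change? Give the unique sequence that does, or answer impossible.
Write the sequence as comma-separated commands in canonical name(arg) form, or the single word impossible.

from: [θ0=0°, θ1=0°]
t=1 rotate(0, -90) ⇒ [θ0=270°, θ1=0°]
t=2 rotate(0, -90) ⇒ [θ0=180°, θ1=0°]
uniquely the one of 16 2-step routes that fits.

rotate(0, -90), rotate(0, -90)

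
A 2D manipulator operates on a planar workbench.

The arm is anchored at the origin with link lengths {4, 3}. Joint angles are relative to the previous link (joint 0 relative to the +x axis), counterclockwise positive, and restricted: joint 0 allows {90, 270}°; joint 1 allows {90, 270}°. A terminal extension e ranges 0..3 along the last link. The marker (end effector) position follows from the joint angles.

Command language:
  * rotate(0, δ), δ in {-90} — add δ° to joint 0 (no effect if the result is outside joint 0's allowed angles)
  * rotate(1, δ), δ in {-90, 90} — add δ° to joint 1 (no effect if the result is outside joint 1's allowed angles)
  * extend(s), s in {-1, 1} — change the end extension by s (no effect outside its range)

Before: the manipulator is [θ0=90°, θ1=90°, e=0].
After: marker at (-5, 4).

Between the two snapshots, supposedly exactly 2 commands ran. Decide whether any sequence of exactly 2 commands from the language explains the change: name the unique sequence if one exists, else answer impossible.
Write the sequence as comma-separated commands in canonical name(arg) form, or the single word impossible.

begin: [θ0=90°, θ1=90°, e=0]
t=1 extend(1) ⇒ [θ0=90°, θ1=90°, e=1]
t=2 extend(1) ⇒ [θ0=90°, θ1=90°, e=2]
uniquely the one of 25 2-step routes that fits.

extend(1), extend(1)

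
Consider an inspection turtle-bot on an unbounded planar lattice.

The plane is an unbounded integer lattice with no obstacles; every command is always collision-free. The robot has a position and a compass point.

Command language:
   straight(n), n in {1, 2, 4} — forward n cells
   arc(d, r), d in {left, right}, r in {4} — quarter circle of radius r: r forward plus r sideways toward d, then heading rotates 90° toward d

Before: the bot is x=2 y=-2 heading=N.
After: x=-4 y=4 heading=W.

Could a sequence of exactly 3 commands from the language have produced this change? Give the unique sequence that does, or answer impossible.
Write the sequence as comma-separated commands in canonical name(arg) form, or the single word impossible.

straight(2), arc(left, 4), straight(2)

key: position moved to (-4,4) AND the heading swung to W — translation plus rotation needed
begin: x=2 y=-2 heading=N
step 1 (straight(2)): x=2 y=0 heading=N
step 2 (arc(left, 4)): x=-2 y=4 heading=W
step 3 (straight(2)): x=-4 y=4 heading=W
no rival 3-sequence matches.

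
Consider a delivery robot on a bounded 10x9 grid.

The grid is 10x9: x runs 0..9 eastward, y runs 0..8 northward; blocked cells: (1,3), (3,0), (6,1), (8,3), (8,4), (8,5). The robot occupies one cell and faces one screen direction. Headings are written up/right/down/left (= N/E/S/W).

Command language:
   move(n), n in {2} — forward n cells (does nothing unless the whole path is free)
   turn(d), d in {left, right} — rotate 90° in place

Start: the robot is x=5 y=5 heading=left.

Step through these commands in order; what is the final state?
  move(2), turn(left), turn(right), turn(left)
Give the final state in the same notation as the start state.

x=3 y=5 heading=down

from: x=5 y=5 heading=left
1. move(2) → x=3 y=5 heading=left
2. turn(left) → x=3 y=5 heading=down
3. turn(right) → x=3 y=5 heading=left
4. turn(left) → x=3 y=5 heading=down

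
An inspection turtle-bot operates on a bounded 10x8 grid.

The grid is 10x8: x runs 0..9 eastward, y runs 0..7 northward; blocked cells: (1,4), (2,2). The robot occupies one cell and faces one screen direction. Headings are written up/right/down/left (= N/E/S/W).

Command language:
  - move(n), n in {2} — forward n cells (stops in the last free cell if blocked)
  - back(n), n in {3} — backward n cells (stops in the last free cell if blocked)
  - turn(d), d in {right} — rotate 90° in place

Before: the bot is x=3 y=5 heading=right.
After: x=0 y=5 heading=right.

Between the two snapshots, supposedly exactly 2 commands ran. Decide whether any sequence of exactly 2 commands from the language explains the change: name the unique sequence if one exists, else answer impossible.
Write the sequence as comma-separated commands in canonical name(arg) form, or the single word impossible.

key: the second back(3) runs into the grid edge before its full distance
from: x=3 y=5 heading=right
1. back(3) → x=0 y=5 heading=right
2. back(3) → x=0 y=5 heading=right
no other 2-command option fits: unique.

back(3), back(3)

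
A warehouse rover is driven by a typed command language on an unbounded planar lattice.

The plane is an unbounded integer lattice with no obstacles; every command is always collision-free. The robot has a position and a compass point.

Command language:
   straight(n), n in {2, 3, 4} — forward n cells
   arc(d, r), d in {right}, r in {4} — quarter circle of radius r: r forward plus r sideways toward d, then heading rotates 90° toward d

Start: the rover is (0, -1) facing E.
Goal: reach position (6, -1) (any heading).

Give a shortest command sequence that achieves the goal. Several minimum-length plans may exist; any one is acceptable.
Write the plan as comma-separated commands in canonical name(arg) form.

straight(3), straight(3)

t0: (0, -1) facing E
step 1 (straight(3)): (3, -1) facing E
step 2 (straight(3)): (6, -1) facing E
shorter routes all fall short; 2 is best.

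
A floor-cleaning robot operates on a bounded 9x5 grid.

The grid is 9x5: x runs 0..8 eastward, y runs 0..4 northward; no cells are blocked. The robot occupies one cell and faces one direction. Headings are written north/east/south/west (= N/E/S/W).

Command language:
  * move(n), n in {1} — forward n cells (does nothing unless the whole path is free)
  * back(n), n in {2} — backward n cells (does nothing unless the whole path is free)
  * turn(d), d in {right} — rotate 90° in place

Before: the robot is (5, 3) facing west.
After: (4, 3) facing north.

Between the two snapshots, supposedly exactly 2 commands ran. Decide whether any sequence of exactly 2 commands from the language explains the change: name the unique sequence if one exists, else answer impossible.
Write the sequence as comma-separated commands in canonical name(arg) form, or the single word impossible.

key: position moved to (4,3) AND the heading swung to N — translation plus rotation needed
from: (5, 3) facing west
t=1 move(1) ⇒ (4, 3) facing west
t=2 turn(right) ⇒ (4, 3) facing north
no rival 2-sequence matches.

move(1), turn(right)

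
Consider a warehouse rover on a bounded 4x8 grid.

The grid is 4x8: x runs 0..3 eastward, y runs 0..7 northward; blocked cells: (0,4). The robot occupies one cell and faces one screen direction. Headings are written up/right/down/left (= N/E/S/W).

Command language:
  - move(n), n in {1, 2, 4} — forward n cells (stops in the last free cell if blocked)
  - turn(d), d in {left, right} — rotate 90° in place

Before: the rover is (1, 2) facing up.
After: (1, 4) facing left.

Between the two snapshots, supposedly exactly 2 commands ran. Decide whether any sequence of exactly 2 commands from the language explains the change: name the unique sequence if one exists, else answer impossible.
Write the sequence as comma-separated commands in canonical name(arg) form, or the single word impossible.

move(2), turn(left)

key: order matters: swapping move(2) and turn(left) lands elsewhere
start: (1, 2) facing up
[1] after move(2): (1, 4) facing up
[2] after turn(left): (1, 4) facing left
uniquely the one of 25 2-step routes that fits.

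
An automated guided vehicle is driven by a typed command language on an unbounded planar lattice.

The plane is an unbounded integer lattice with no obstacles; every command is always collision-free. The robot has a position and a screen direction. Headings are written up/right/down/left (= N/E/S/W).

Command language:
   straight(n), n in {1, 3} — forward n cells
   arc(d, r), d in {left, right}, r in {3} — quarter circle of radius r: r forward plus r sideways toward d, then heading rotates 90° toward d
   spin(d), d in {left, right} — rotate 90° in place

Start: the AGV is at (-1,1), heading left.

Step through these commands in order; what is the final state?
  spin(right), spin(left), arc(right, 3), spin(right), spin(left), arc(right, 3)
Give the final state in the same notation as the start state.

at (-1,7), heading right

from: at (-1,1), heading left
step 1 (spin(right)): at (-1,1), heading up
step 2 (spin(left)): at (-1,1), heading left
step 3 (arc(right, 3)): at (-4,4), heading up
step 4 (spin(right)): at (-4,4), heading right
step 5 (spin(left)): at (-4,4), heading up
step 6 (arc(right, 3)): at (-1,7), heading right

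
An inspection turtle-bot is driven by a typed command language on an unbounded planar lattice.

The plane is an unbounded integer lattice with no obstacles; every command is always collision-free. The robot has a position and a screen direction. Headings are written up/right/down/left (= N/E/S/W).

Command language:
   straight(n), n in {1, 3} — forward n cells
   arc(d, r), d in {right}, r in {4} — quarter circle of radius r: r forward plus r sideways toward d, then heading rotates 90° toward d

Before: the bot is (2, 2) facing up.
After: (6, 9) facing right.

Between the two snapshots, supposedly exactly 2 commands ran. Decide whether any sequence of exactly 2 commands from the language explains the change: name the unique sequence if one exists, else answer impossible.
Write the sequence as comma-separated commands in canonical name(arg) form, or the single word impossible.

straight(3), arc(right, 4)

key: cell and facing (now E) both changed — the 2 commands mix motion and turning
initial: (2, 2) facing up
t=1 straight(3) ⇒ (2, 5) facing up
t=2 arc(right, 4) ⇒ (6, 9) facing right
uniquely the one of 9 2-step routes that fits.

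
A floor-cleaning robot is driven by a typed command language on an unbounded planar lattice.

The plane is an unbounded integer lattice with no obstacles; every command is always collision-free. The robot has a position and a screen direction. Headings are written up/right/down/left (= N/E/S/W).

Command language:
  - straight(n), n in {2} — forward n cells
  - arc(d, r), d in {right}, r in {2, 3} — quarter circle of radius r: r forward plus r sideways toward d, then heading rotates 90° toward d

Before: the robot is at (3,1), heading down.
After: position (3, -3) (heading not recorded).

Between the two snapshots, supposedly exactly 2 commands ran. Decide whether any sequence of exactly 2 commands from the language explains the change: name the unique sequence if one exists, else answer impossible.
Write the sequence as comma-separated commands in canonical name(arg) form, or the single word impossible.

straight(2), straight(2)

from: at (3,1), heading down
[1] after straight(2): at (3,-1), heading down
[2] after straight(2): at (3,-3), heading down
all 9 alternatives checked — unique.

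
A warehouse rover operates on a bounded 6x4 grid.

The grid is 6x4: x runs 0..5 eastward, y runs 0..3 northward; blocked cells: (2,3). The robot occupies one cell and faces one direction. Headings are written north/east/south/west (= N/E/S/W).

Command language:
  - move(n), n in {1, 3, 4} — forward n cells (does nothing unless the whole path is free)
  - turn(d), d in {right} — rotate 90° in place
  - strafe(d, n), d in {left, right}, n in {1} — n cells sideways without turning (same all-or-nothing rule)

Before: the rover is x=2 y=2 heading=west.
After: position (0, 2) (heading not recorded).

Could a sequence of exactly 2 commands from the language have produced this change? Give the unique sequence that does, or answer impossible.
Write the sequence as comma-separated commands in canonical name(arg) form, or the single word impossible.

start: x=2 y=2 heading=west
step 1 (move(1)): x=1 y=2 heading=west
step 2 (move(1)): x=0 y=2 heading=west
uniquely the one of 36 2-step routes that fits.

move(1), move(1)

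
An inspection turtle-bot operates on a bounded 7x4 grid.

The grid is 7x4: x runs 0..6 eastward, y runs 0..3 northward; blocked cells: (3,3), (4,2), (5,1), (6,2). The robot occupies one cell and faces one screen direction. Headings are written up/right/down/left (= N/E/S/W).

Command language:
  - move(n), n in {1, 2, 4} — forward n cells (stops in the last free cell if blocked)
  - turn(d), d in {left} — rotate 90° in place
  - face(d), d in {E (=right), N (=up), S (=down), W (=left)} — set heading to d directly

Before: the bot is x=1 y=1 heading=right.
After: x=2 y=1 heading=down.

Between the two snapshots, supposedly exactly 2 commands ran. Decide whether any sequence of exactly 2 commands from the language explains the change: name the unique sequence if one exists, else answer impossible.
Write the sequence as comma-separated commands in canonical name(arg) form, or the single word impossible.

move(1), face(S)

key: order matters: swapping move(1) and face(S) lands elsewhere
start: x=1 y=1 heading=right
step 1 (move(1)): x=2 y=1 heading=right
step 2 (face(S)): x=2 y=1 heading=down
all 64 alternatives checked — unique.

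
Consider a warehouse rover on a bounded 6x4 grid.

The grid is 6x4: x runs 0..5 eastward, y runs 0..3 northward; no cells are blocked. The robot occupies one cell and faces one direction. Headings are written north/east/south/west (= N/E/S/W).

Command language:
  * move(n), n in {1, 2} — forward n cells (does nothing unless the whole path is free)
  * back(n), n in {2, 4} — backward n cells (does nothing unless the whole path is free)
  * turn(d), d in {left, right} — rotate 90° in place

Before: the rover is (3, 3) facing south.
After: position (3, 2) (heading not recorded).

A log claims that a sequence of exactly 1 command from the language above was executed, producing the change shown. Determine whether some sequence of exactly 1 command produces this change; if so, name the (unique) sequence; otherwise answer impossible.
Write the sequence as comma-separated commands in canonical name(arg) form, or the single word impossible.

t0: (3, 3) facing south
t=1 move(1) ⇒ (3, 2) facing south
all 6 alternatives checked — unique.

move(1)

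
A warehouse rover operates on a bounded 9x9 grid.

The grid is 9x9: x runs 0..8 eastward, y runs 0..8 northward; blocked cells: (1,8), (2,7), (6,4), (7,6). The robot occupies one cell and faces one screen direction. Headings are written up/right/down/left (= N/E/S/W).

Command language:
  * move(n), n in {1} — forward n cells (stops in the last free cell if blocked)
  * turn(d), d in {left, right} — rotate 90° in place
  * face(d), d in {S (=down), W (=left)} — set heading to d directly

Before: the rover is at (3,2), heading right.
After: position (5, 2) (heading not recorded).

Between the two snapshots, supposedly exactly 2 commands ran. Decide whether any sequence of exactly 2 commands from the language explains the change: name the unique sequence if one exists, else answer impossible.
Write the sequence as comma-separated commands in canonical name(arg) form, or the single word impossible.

t0: at (3,2), heading right
[1] after move(1): at (4,2), heading right
[2] after move(1): at (5,2), heading right
all 25 alternatives checked — unique.

move(1), move(1)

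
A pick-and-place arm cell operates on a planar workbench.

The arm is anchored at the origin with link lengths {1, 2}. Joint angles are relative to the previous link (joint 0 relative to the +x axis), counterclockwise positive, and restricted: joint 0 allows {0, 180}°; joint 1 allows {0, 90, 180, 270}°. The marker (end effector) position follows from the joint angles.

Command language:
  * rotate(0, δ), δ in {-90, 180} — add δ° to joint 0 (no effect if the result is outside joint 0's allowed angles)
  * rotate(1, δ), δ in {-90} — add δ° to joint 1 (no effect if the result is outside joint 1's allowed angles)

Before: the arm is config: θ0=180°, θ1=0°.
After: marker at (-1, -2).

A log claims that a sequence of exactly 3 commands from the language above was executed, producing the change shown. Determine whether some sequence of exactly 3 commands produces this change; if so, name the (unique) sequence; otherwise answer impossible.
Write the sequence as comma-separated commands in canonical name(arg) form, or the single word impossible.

rotate(1, -90), rotate(1, -90), rotate(1, -90)

start: config: θ0=180°, θ1=0°
t=1 rotate(1, -90) ⇒ config: θ0=180°, θ1=270°
t=2 rotate(1, -90) ⇒ config: θ0=180°, θ1=180°
t=3 rotate(1, -90) ⇒ config: θ0=180°, θ1=90°
no other 3-command option fits: unique.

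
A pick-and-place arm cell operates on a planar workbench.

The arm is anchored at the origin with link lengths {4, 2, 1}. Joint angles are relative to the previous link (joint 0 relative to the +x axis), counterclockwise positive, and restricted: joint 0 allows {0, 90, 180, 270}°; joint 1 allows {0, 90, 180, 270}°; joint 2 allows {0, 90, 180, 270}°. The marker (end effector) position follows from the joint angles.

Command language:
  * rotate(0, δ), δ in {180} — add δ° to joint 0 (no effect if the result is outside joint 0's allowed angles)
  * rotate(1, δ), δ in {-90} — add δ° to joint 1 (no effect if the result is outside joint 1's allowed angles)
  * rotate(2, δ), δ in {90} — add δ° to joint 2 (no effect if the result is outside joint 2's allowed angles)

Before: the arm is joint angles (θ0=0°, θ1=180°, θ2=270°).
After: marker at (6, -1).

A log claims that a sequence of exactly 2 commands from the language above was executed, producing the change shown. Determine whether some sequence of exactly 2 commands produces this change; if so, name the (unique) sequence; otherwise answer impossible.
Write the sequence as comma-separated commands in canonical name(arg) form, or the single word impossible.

rotate(1, -90), rotate(1, -90)

start: joint angles (θ0=0°, θ1=180°, θ2=270°)
[1] after rotate(1, -90): joint angles (θ0=0°, θ1=90°, θ2=270°)
[2] after rotate(1, -90): joint angles (θ0=0°, θ1=0°, θ2=270°)
uniquely the one of 9 2-step routes that fits.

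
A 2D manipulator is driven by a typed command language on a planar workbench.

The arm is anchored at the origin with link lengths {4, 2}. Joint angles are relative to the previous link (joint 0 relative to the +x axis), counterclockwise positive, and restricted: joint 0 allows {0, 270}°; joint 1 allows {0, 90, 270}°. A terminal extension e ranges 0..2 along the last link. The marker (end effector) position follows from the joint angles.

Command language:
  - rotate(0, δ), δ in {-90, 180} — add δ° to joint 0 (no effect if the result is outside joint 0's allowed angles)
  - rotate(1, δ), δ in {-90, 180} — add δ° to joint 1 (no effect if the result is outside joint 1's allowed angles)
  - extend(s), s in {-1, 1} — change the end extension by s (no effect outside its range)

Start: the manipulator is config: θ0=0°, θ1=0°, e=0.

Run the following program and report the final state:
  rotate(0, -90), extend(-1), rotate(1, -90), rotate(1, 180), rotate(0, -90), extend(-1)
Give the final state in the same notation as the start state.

start: config: θ0=0°, θ1=0°, e=0
step 1 (rotate(0, -90)): config: θ0=270°, θ1=0°, e=0
step 2 (extend(-1)): config: θ0=270°, θ1=0°, e=0
step 3 (rotate(1, -90)): config: θ0=270°, θ1=270°, e=0
step 4 (rotate(1, 180)): config: θ0=270°, θ1=90°, e=0
step 5 (rotate(0, -90)): config: θ0=270°, θ1=90°, e=0
step 6 (extend(-1)): config: θ0=270°, θ1=90°, e=0

config: θ0=270°, θ1=90°, e=0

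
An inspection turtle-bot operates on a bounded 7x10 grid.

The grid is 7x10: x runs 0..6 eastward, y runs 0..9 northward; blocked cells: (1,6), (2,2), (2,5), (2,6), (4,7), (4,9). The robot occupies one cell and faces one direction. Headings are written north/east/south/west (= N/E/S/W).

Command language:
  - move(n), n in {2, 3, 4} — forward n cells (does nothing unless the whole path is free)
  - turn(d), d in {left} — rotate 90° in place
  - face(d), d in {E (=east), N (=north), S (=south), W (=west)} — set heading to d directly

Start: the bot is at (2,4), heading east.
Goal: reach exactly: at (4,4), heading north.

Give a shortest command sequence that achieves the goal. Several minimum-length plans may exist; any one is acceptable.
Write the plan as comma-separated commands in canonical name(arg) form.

move(2), face(N)

begin: at (2,4), heading east
t=1 move(2) ⇒ at (4,4), heading east
t=2 face(N) ⇒ at (4,4), heading north
minimal: 2 command(s), checked below 2.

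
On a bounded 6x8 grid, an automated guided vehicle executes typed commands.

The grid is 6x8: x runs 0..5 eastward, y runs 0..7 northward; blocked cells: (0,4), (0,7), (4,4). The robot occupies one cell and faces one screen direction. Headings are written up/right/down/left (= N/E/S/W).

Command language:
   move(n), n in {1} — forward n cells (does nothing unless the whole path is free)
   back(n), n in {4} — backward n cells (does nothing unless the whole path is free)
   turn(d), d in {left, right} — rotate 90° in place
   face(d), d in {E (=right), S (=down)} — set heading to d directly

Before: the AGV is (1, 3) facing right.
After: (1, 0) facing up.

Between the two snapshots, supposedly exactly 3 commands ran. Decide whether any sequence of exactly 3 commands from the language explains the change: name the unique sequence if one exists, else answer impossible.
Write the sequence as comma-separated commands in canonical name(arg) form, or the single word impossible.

turn(left), move(1), back(4)

key: order matters: swapping turn(left) and back(4) lands elsewhere
from: (1, 3) facing right
[1] after turn(left): (1, 3) facing up
[2] after move(1): (1, 4) facing up
[3] after back(4): (1, 0) facing up
all 216 alternatives checked — unique.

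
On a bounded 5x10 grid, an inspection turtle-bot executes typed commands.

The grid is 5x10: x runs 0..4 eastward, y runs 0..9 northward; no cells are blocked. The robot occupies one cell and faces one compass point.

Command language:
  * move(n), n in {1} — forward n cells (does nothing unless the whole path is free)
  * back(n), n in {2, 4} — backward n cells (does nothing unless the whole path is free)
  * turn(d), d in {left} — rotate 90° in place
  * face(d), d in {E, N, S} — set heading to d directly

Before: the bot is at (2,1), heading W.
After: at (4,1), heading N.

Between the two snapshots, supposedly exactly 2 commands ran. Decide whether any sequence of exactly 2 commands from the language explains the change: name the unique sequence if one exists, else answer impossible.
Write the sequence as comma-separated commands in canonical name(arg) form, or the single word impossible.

key: running face(N) before back(2) would end elsewhere — order is forced
begin: at (2,1), heading W
1. back(2) → at (4,1), heading W
2. face(N) → at (4,1), heading N
all 49 alternatives checked — unique.

back(2), face(N)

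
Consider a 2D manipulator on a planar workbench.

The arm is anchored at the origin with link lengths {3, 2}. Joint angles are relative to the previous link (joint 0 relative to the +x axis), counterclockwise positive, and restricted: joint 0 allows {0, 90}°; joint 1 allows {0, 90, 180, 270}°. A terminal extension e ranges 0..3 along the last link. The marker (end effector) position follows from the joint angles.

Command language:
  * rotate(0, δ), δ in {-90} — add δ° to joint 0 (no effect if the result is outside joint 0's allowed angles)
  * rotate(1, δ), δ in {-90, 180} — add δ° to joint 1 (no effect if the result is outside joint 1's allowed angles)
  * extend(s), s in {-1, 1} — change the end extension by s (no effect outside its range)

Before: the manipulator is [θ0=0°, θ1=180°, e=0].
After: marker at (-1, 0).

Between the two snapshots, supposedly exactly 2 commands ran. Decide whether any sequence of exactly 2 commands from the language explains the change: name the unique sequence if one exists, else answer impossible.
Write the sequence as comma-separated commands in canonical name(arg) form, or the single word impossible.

from: [θ0=0°, θ1=180°, e=0]
[1] after extend(1): [θ0=0°, θ1=180°, e=1]
[2] after extend(1): [θ0=0°, θ1=180°, e=2]
all 25 alternatives checked — unique.

extend(1), extend(1)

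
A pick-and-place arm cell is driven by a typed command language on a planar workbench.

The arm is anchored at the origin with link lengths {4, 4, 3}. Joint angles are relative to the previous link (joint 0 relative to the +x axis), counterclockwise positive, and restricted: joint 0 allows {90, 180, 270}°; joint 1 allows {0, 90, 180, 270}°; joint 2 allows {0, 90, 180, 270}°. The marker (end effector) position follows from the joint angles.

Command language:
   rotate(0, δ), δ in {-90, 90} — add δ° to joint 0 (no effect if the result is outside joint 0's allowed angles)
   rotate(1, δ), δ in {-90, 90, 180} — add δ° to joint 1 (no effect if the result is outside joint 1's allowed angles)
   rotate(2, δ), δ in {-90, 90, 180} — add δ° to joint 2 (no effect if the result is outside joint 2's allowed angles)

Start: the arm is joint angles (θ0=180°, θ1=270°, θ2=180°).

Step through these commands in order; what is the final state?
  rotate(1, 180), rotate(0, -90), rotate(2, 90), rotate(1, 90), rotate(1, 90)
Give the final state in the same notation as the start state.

joint angles (θ0=90°, θ1=270°, θ2=270°)

begin: joint angles (θ0=180°, θ1=270°, θ2=180°)
t=1 rotate(1, 180) ⇒ joint angles (θ0=180°, θ1=90°, θ2=180°)
t=2 rotate(0, -90) ⇒ joint angles (θ0=90°, θ1=90°, θ2=180°)
t=3 rotate(2, 90) ⇒ joint angles (θ0=90°, θ1=90°, θ2=270°)
t=4 rotate(1, 90) ⇒ joint angles (θ0=90°, θ1=180°, θ2=270°)
t=5 rotate(1, 90) ⇒ joint angles (θ0=90°, θ1=270°, θ2=270°)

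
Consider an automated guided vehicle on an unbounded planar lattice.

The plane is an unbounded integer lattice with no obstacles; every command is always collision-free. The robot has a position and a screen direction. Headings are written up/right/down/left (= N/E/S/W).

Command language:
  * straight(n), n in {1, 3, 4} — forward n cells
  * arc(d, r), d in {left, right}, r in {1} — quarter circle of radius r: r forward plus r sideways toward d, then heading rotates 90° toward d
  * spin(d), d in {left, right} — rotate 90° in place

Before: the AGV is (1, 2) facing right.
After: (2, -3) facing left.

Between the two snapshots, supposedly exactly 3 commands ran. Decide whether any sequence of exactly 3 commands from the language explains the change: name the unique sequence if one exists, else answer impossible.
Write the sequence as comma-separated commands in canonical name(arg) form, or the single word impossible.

key: order matters: swapping arc(right, 1) and spin(right) lands elsewhere
begin: (1, 2) facing right
step 1 (arc(right, 1)): (2, 1) facing down
step 2 (straight(4)): (2, -3) facing down
step 3 (spin(right)): (2, -3) facing left
no rival 3-sequence matches.

arc(right, 1), straight(4), spin(right)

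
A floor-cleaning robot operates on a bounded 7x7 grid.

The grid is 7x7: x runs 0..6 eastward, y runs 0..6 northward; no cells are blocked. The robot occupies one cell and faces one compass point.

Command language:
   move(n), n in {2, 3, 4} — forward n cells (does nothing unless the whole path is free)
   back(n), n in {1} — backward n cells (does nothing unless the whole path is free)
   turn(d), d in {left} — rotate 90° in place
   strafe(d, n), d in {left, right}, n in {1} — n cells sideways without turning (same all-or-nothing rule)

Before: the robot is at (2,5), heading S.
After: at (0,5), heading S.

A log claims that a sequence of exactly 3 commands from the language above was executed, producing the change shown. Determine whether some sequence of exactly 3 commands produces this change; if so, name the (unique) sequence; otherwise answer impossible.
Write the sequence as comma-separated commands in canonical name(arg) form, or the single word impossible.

strafe(right, 1), strafe(right, 1), strafe(right, 1)

key: the third strafe(right, 1) would leave the grid, so it does nothing
from: at (2,5), heading S
[1] after strafe(right, 1): at (1,5), heading S
[2] after strafe(right, 1): at (0,5), heading S
[3] after strafe(right, 1): at (0,5), heading S
all 343 alternatives checked — unique.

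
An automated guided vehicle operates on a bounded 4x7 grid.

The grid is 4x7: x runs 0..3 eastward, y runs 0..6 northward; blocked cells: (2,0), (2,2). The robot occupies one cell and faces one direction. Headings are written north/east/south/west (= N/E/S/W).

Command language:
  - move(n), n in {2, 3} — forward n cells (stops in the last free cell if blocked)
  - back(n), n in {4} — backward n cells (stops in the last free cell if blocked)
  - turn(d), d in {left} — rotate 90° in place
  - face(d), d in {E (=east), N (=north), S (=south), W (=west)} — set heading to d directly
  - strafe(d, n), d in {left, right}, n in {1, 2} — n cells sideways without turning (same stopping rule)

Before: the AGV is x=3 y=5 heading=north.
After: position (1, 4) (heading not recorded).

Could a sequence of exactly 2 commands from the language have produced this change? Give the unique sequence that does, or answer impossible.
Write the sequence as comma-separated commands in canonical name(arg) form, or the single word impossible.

all 144 sequences checked — none match.

impossible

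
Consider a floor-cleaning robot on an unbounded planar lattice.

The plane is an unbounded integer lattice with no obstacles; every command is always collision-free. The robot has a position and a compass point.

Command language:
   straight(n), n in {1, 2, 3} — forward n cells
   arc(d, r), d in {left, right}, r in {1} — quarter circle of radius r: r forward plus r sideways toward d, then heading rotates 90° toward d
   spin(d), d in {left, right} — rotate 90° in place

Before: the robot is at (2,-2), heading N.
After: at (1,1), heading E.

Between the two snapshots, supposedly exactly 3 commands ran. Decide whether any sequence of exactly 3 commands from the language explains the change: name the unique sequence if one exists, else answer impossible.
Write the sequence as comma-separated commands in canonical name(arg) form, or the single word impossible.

arc(left, 1), arc(right, 1), arc(right, 1)

key: running arc(right, 1) before arc(left, 1) would end elsewhere — order is forced
t0: at (2,-2), heading N
[1] after arc(left, 1): at (1,-1), heading W
[2] after arc(right, 1): at (0,0), heading N
[3] after arc(right, 1): at (1,1), heading E
uniquely the one of 343 3-step routes that fits.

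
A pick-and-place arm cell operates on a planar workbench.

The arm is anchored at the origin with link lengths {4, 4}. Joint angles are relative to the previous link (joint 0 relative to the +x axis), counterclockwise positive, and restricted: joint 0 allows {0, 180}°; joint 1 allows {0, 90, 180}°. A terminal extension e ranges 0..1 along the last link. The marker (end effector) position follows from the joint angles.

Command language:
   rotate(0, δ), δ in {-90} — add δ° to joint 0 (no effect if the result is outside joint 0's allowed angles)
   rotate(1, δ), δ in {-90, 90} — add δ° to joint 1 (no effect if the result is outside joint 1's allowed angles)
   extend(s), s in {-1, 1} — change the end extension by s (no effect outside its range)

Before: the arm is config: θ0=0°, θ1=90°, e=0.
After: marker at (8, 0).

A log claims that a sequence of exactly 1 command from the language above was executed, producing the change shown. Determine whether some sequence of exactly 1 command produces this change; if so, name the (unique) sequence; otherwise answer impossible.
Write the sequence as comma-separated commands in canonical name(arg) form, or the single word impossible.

start: config: θ0=0°, θ1=90°, e=0
1. rotate(1, -90) → config: θ0=0°, θ1=0°, e=0
no rival 1-sequence matches.

rotate(1, -90)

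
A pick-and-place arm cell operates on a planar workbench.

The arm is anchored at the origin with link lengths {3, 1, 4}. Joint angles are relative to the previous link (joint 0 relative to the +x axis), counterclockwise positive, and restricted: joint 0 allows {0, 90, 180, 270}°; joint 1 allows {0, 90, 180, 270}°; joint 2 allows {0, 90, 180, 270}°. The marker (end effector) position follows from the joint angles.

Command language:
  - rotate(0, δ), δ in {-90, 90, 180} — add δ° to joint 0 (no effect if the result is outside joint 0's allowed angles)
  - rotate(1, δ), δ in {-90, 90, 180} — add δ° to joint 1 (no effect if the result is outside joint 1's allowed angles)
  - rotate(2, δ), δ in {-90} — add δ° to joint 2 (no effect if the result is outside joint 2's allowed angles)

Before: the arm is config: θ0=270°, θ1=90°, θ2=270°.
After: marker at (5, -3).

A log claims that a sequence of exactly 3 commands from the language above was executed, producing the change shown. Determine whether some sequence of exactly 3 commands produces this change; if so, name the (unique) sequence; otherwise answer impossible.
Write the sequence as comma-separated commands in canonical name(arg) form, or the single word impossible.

rotate(2, -90), rotate(2, -90), rotate(2, -90)

t0: config: θ0=270°, θ1=90°, θ2=270°
t=1 rotate(2, -90) ⇒ config: θ0=270°, θ1=90°, θ2=180°
t=2 rotate(2, -90) ⇒ config: θ0=270°, θ1=90°, θ2=90°
t=3 rotate(2, -90) ⇒ config: θ0=270°, θ1=90°, θ2=0°
all 343 alternatives checked — unique.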